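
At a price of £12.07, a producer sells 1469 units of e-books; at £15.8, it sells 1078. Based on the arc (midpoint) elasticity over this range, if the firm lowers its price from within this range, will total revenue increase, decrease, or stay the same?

Arc ε = (-391/3.73)(13.94/1273.5) ≈ -1.147.
|ε| = 1.15 > 1, so demand is elastic. A price cut therefore raises total revenue.

increase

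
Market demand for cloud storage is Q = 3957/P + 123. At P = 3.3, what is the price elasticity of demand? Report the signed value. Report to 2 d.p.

-0.91

At P = 3.3, Q = 1322.091.
dQ/dP = −3957/P² = -363.361.
ε = (dQ/dP)(P/Q) = (-363.361)(3.3/1322.091).
|ε| < 1, so demand is inelastic at this price.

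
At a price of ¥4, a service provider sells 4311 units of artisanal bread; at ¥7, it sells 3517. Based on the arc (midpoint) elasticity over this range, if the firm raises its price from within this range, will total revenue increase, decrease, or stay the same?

Arc ε = (-794/3)(5.50/3914.0) ≈ -0.372.
|ε| = 0.37 < 1, so demand is inelastic. A price rise therefore raises total revenue.

increase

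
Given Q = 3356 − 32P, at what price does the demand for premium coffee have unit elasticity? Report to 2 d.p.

For linear demand Q = a − bP, ε = −bP/(a − bP). |ε| = 1 when bP = a − bP, i.e. P = a/(2b).
P = 3356/(2·32) = 3356/64 = 52.4375.

52.44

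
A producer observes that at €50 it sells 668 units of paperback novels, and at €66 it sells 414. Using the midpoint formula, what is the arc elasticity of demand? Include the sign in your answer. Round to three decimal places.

ΔQ = 414 − 668 = -254; ΔP = 66 − 50 = 16.
Midpoints: P̄ = 58.00, Q̄ = 541.0.
ε = (ΔQ/ΔP)(P̄/Q̄) = (-254/16)(58.00/541.0).

-1.702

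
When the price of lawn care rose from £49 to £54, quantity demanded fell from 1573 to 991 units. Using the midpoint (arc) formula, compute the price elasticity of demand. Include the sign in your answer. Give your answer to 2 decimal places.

ΔQ = 991 − 1573 = -582; ΔP = 54 − 49 = 5.
Midpoints: P̄ = 51.50, Q̄ = 1282.0.
ε = (ΔQ/ΔP)(P̄/Q̄) = (-582/5)(51.50/1282.0).

-4.68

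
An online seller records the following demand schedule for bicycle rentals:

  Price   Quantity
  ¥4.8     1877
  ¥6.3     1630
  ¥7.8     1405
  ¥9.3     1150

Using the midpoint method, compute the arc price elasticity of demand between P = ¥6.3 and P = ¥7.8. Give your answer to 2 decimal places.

At P = 6.3, Q = 1630; at P = 7.8, Q = 1405.
ΔQ = -225, ΔP = 1.5. Midpoints: P̄ = 7.05, Q̄ = 1517.5.
ε = (ΔQ/ΔP)(P̄/Q̄) = (-225/1.5)(7.05/1517.5).

-0.70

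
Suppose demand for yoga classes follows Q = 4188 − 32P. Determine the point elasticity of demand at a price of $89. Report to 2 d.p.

-2.13

At P = 89, Q = 1340.
dQ/dP = −32.
ε = (dQ/dP)(P/Q) = (-32)(89/1340).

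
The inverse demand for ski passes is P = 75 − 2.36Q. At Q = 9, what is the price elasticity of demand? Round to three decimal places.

At Q = 9, P = 75 − 2.36(9) = 53.76.
dP/dQ = −2.36, so dQ/dP = 1/(−2.36) = -0.424.
ε = (dQ/dP)(P/Q) = (-0.424)(53.76/9).

-2.531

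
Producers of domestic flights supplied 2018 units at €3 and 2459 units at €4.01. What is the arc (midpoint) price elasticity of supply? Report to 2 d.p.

ΔQ = 2459 − 2018 = 441; ΔP = 4.01 − 3 = 1.01.
Midpoints: P̄ = 3.50, Q̄ = 2238.5.
ε_s = (ΔQ/ΔP)(P̄/Q̄) = (441/1.01)(3.50/2238.5).

0.68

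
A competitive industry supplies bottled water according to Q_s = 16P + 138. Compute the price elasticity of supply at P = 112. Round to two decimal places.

0.93

At P = 112, Q_s = 1930.
dQ_s/dP = 16.
ε_s = (dQ_s/dP)(P/Q_s) = (16)(112/1930).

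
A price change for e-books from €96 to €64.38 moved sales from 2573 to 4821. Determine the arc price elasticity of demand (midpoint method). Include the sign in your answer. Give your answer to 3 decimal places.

ΔQ = 4821 − 2573 = 2248; ΔP = 64.38 − 96 = -31.62.
Midpoints: P̄ = 80.19, Q̄ = 3697.0.
ε = (ΔQ/ΔP)(P̄/Q̄) = (2248/-31.62)(80.19/3697.0).

-1.542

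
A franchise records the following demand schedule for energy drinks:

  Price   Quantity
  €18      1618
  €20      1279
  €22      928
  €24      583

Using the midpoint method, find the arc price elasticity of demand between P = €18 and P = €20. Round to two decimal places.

At P = 18, Q = 1618; at P = 20, Q = 1279.
ΔQ = -339, ΔP = 2. Midpoints: P̄ = 19.00, Q̄ = 1448.5.
ε = (ΔQ/ΔP)(P̄/Q̄) = (-339/2)(19.00/1448.5).

-2.22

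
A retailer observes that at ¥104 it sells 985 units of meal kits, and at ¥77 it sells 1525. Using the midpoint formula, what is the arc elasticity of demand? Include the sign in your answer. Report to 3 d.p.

ΔQ = 1525 − 985 = 540; ΔP = 77 − 104 = -27.
Midpoints: P̄ = 90.50, Q̄ = 1255.0.
ε = (ΔQ/ΔP)(P̄/Q̄) = (540/-27)(90.50/1255.0).

-1.442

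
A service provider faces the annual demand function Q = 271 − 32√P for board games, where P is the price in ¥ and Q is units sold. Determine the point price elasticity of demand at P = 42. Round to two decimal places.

At P = 42, Q = 63.616.
dQ/dP = −32/(2√P) = -2.469.
ε = (dQ/dP)(P/Q) = (-2.469)(42/63.616).
|ε| > 1, so demand is elastic at this price.

-1.63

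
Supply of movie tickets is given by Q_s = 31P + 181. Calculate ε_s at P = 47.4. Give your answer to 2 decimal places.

0.89

At P = 47.4, Q_s = 1650.40.
dQ_s/dP = 31.
ε_s = (dQ_s/dP)(P/Q_s) = (31)(47.4/1650.40).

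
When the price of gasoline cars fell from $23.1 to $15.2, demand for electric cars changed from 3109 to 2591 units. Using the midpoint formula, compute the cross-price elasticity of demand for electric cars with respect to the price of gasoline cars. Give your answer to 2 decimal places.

ΔQ_x = 2591 − 3109 = -518; ΔP_y = 15.2 − 23.1 = -7.9.
Midpoints: P̄_y = 19.15, Q̄_x = 2850.0.
ε_xy = (ΔQ_x/ΔP_y)(P̄_y/Q̄_x) = (-518/-7.9)(19.15/2850.0).

0.44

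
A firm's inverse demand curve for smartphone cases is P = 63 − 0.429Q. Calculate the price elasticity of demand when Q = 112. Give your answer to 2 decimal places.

At Q = 112, P = 63 − 0.429(112) = 14.95.
dP/dQ = −0.429, so dQ/dP = 1/(−0.429) = -2.331.
ε = (dQ/dP)(P/Q) = (-2.331)(14.95/112).

-0.31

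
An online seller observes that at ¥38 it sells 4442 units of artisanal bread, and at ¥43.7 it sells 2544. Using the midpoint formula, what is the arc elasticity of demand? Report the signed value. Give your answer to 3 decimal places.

ΔQ = 2544 − 4442 = -1898; ΔP = 43.7 − 38 = 5.7.
Midpoints: P̄ = 40.85, Q̄ = 3493.0.
ε = (ΔQ/ΔP)(P̄/Q̄) = (-1898/5.7)(40.85/3493.0).

-3.894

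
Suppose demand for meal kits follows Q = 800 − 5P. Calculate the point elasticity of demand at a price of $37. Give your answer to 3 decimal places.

At P = 37, Q = 615.
dQ/dP = −5.
ε = (dQ/dP)(P/Q) = (-5)(37/615).

-0.301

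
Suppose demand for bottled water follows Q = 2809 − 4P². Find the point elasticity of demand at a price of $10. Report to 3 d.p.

At P = 10, Q = 2409.
dQ/dP = −8P = -80.
ε = (dQ/dP)(P/Q) = (-80)(10/2409).
|ε| < 1, so demand is inelastic at this price.

-0.332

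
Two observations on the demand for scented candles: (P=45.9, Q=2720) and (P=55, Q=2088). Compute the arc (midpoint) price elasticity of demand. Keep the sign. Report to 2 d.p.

-1.46

ΔQ = 2088 − 2720 = -632; ΔP = 55 − 45.9 = 9.1.
Midpoints: P̄ = 50.45, Q̄ = 2404.0.
ε = (ΔQ/ΔP)(P̄/Q̄) = (-632/9.1)(50.45/2404.0).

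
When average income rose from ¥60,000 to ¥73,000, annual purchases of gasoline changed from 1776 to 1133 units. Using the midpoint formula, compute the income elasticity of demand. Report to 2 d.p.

-2.26

ΔQ = -643, ΔI = 13000. Midpoints: Ī = 66,500, Q̄ = 1454.5.
ε_I = (ΔQ/ΔI)(Ī/Q̄) = (-643/13000)(66500/1454.5).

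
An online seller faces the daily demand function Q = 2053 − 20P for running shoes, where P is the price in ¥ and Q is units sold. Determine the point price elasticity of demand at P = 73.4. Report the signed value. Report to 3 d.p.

At P = 73.4, Q = 585.
dQ/dP = −20.
ε = (dQ/dP)(P/Q) = (-20)(73.4/585).

-2.509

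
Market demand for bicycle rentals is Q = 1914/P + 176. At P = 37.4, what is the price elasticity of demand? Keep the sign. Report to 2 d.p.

At P = 37.4, Q = 227.176.
dQ/dP = −1914/P² = -1.368.
ε = (dQ/dP)(P/Q) = (-1.368)(37.4/227.176).

-0.23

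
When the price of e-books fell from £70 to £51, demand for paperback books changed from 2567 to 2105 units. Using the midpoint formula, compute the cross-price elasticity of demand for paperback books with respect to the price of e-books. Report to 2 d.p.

0.63

ΔQ_x = 2105 − 2567 = -462; ΔP_y = 51 − 70 = -19.
Midpoints: P̄_y = 60.50, Q̄_x = 2336.0.
ε_xy = (ΔQ_x/ΔP_y)(P̄_y/Q̄_x) = (-462/-19)(60.50/2336.0).
ε_xy > 0, so the goods are substitutes.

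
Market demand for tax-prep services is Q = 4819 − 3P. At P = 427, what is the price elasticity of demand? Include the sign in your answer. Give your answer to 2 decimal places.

-0.36

At P = 427, Q = 3538.
dQ/dP = −3.
ε = (dQ/dP)(P/Q) = (-3)(427/3538).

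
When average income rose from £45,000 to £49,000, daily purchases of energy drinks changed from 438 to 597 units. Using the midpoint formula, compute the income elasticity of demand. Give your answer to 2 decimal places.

ΔQ = 159, ΔI = 4000. Midpoints: Ī = 47,000, Q̄ = 517.5.
ε_I = (ΔQ/ΔI)(Ī/Q̄) = (159/4000)(47000/517.5).

3.61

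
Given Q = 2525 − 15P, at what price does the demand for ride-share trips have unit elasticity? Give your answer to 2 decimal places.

84.17

For linear demand Q = a − bP, ε = −bP/(a − bP). |ε| = 1 when bP = a − bP, i.e. P = a/(2b).
P = 2525/(2·15) = 2525/30 = 84.1667.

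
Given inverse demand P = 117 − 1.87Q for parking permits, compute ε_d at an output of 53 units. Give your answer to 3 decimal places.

At Q = 53, P = 117 − 1.87(53) = 17.89.
dP/dQ = −1.87, so dQ/dP = 1/(−1.87) = -0.535.
ε = (dQ/dP)(P/Q) = (-0.535)(17.89/53).

-0.181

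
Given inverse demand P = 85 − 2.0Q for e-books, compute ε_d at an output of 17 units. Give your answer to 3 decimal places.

At Q = 17, P = 85 − 2.0(17) = 51.00.
dP/dQ = −2.0, so dQ/dP = 1/(−2.0) = -0.500.
ε = (dQ/dP)(P/Q) = (-0.500)(51.00/17).

-1.500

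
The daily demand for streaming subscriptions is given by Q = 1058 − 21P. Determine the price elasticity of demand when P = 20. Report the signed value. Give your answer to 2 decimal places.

-0.66

At P = 20, Q = 638.
dQ/dP = −21.
ε = (dQ/dP)(P/Q) = (-21)(20/638).
|ε| < 1, so demand is inelastic at this price.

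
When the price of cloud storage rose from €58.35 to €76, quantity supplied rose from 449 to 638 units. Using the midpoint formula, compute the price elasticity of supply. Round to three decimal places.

ΔQ = 638 − 449 = 189; ΔP = 76 − 58.35 = 17.65.
Midpoints: P̄ = 67.17, Q̄ = 543.5.
ε_s = (ΔQ/ΔP)(P̄/Q̄) = (189/17.65)(67.17/543.5).

1.324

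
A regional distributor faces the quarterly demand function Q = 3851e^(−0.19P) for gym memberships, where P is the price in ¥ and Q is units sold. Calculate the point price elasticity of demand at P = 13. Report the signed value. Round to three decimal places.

At P = 13, Q = 325.736.
dQ/dP = −0.19·3851e^(−0.19P) = −0.19Q = -61.890.
ε = (dQ/dP)(P/Q) = (-61.890)(13/325.736).

-2.470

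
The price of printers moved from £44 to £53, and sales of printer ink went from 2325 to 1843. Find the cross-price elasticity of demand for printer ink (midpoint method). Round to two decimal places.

-1.25

ΔQ_x = 1843 − 2325 = -482; ΔP_y = 53 − 44 = 9.
Midpoints: P̄_y = 48.50, Q̄_x = 2084.0.
ε_xy = (ΔQ_x/ΔP_y)(P̄_y/Q̄_x) = (-482/9)(48.50/2084.0).
ε_xy < 0, so the goods are complements.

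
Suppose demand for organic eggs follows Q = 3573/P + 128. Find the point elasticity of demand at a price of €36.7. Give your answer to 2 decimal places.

At P = 36.7, Q = 225.357.
dQ/dP = −3573/P² = -2.653.
ε = (dQ/dP)(P/Q) = (-2.653)(36.7/225.357).

-0.43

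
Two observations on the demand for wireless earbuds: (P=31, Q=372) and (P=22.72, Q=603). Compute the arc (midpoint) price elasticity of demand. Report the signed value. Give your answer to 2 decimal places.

-1.54

ΔQ = 603 − 372 = 231; ΔP = 22.72 − 31 = -8.28.
Midpoints: P̄ = 26.86, Q̄ = 487.5.
ε = (ΔQ/ΔP)(P̄/Q̄) = (231/-8.28)(26.86/487.5).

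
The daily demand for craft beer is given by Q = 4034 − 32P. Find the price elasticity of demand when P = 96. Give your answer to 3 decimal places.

At P = 96, Q = 962.
dQ/dP = −32.
ε = (dQ/dP)(P/Q) = (-32)(96/962).
|ε| > 1, so demand is elastic at this price.

-3.193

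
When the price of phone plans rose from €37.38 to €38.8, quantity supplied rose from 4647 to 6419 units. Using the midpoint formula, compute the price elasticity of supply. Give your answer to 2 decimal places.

8.59

ΔQ = 6419 − 4647 = 1772; ΔP = 38.8 − 37.38 = 1.42.
Midpoints: P̄ = 38.09, Q̄ = 5533.0.
ε_s = (ΔQ/ΔP)(P̄/Q̄) = (1772/1.42)(38.09/5533.0).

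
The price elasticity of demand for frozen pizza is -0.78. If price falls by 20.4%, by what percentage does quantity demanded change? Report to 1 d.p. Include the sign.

15.9%

%ΔQ ≈ ε × %ΔP = (-0.78)(-20.4%) = 15.91%.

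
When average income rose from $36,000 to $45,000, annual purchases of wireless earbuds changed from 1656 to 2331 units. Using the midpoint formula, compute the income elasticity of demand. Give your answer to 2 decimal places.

1.52

ΔQ = 675, ΔI = 9000. Midpoints: Ī = 40,500, Q̄ = 1993.5.
ε_I = (ΔQ/ΔI)(Ī/Q̄) = (675/9000)(40500/1993.5).
ε_I > 0, so the good is normal.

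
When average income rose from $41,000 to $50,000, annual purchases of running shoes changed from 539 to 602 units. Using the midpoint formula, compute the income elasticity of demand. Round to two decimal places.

0.56

ΔQ = 63, ΔI = 9000. Midpoints: Ī = 45,500, Q̄ = 570.5.
ε_I = (ΔQ/ΔI)(Ī/Q̄) = (63/9000)(45500/570.5).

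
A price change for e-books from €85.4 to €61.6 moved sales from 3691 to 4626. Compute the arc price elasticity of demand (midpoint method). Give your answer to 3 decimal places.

ΔQ = 4626 − 3691 = 935; ΔP = 61.6 − 85.4 = -23.8.
Midpoints: P̄ = 73.50, Q̄ = 4158.5.
ε = (ΔQ/ΔP)(P̄/Q̄) = (935/-23.8)(73.50/4158.5).

-0.694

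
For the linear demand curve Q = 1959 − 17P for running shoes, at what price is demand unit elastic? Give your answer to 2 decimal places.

For linear demand Q = a − bP, ε = −bP/(a − bP). |ε| = 1 when bP = a − bP, i.e. P = a/(2b).
P = 1959/(2·17) = 1959/34 = 57.6176.

57.62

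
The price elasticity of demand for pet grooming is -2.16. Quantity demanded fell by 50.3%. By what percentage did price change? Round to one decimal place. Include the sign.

%ΔP ≈ %ΔQ / ε = (-50.3%)/(-2.16) = 23.29%.

23.3%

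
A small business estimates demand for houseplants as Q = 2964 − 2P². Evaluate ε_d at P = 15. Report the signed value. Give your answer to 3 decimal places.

-0.358

At P = 15, Q = 2514.
dQ/dP = −4P = -60.
ε = (dQ/dP)(P/Q) = (-60)(15/2514).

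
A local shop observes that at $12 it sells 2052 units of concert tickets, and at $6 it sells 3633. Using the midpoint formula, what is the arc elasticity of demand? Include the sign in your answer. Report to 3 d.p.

ΔQ = 3633 − 2052 = 1581; ΔP = 6 − 12 = -6.
Midpoints: P̄ = 9.00, Q̄ = 2842.5.
ε = (ΔQ/ΔP)(P̄/Q̄) = (1581/-6)(9.00/2842.5).

-0.834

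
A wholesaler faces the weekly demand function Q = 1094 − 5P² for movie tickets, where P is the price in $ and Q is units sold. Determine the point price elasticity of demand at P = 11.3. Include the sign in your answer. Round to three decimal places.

-2.803

At P = 11.3, Q = 455.550.
dQ/dP = −10P = -113.
ε = (dQ/dP)(P/Q) = (-113)(11.3/455.550).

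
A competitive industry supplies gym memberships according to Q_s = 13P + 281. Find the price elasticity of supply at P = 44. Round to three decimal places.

0.671

At P = 44, Q_s = 853.
dQ_s/dP = 13.
ε_s = (dQ_s/dP)(P/Q_s) = (13)(44/853).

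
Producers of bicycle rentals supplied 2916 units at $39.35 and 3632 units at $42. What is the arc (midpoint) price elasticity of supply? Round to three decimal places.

3.357

ΔQ = 3632 − 2916 = 716; ΔP = 42 − 39.35 = 2.65.
Midpoints: P̄ = 40.67, Q̄ = 3274.0.
ε_s = (ΔQ/ΔP)(P̄/Q̄) = (716/2.65)(40.67/3274.0).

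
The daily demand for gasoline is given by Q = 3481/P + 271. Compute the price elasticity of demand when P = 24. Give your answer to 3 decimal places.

At P = 24, Q = 416.042.
dQ/dP = −3481/P² = -6.043.
ε = (dQ/dP)(P/Q) = (-6.043)(24/416.042).

-0.349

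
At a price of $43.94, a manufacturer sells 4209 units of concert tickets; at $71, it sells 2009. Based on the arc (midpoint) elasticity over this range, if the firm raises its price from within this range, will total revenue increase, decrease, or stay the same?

decrease

Arc ε = (-2200/27.06)(57.47/3109.0) ≈ -1.503.
|ε| = 1.50 > 1, so demand is elastic. A price rise therefore reduces total revenue.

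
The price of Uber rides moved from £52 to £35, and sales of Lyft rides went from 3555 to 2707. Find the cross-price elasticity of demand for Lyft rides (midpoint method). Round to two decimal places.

ΔQ_x = 2707 − 3555 = -848; ΔP_y = 35 − 52 = -17.
Midpoints: P̄_y = 43.50, Q̄_x = 3131.0.
ε_xy = (ΔQ_x/ΔP_y)(P̄_y/Q̄_x) = (-848/-17)(43.50/3131.0).
ε_xy > 0, so the goods are substitutes.

0.69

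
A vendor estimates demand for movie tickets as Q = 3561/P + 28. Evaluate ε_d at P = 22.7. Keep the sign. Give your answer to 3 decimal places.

At P = 22.7, Q = 184.872.
dQ/dP = −3561/P² = -6.911.
ε = (dQ/dP)(P/Q) = (-6.911)(22.7/184.872).

-0.849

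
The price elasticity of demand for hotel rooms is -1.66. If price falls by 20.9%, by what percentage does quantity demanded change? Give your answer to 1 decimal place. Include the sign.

34.7%

%ΔQ ≈ ε × %ΔP = (-1.66)(-20.9%) = 34.69%.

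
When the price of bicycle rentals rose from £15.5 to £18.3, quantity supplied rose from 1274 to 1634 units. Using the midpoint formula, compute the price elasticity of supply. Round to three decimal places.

1.494

ΔQ = 1634 − 1274 = 360; ΔP = 18.3 − 15.5 = 2.8.
Midpoints: P̄ = 16.90, Q̄ = 1454.0.
ε_s = (ΔQ/ΔP)(P̄/Q̄) = (360/2.8)(16.90/1454.0).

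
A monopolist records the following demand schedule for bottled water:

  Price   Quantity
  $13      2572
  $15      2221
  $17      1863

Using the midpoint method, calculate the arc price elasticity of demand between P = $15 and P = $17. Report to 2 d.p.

-1.40

At P = 15, Q = 2221; at P = 17, Q = 1863.
ΔQ = -358, ΔP = 2. Midpoints: P̄ = 16.00, Q̄ = 2042.0.
ε = (ΔQ/ΔP)(P̄/Q̄) = (-358/2)(16.00/2042.0).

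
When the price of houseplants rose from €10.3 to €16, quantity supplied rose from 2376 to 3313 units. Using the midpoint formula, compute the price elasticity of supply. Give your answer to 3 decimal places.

0.760

ΔQ = 3313 − 2376 = 937; ΔP = 16 − 10.3 = 5.7.
Midpoints: P̄ = 13.15, Q̄ = 2844.5.
ε_s = (ΔQ/ΔP)(P̄/Q̄) = (937/5.7)(13.15/2844.5).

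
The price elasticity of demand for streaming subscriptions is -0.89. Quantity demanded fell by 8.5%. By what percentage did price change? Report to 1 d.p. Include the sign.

9.6%

%ΔP ≈ %ΔQ / ε = (-8.5%)/(-0.89) = 9.55%.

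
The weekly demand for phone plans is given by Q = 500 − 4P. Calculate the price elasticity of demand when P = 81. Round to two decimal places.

At P = 81, Q = 176.
dQ/dP = −4.
ε = (dQ/dP)(P/Q) = (-4)(81/176).

-1.84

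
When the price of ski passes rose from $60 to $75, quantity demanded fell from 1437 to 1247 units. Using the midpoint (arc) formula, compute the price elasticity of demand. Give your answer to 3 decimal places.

ΔQ = 1247 − 1437 = -190; ΔP = 75 − 60 = 15.
Midpoints: P̄ = 67.50, Q̄ = 1342.0.
ε = (ΔQ/ΔP)(P̄/Q̄) = (-190/15)(67.50/1342.0).

-0.637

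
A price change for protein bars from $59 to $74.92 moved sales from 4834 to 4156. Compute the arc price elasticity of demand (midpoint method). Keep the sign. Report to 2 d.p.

ΔQ = 4156 − 4834 = -678; ΔP = 74.92 − 59 = 15.92.
Midpoints: P̄ = 66.96, Q̄ = 4495.0.
ε = (ΔQ/ΔP)(P̄/Q̄) = (-678/15.92)(66.96/4495.0).

-0.63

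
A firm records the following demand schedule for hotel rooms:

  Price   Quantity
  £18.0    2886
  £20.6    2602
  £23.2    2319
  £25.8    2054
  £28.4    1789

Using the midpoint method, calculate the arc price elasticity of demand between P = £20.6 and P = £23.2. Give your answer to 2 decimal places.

At P = 20.6, Q = 2602; at P = 23.2, Q = 2319.
ΔQ = -283, ΔP = 2.6. Midpoints: P̄ = 21.90, Q̄ = 2460.5.
ε = (ΔQ/ΔP)(P̄/Q̄) = (-283/2.6)(21.90/2460.5).

-0.97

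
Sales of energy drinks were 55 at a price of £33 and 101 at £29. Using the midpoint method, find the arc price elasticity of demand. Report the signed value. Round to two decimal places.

-4.57

ΔQ = 101 − 55 = 46; ΔP = 29 − 33 = -4.
Midpoints: P̄ = 31.00, Q̄ = 78.0.
ε = (ΔQ/ΔP)(P̄/Q̄) = (46/-4)(31.00/78.0).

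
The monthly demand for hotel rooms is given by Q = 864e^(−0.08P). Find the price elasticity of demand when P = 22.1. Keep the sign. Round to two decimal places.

At P = 22.1, Q = 147.462.
dQ/dP = −0.08·864e^(−0.08P) = −0.08Q = -11.797.
ε = (dQ/dP)(P/Q) = (-11.797)(22.1/147.462).
|ε| > 1, so demand is elastic at this price.

-1.77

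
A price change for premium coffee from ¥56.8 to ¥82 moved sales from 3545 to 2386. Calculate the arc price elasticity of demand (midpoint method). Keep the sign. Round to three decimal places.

ΔQ = 2386 − 3545 = -1159; ΔP = 82 − 56.8 = 25.2.
Midpoints: P̄ = 69.40, Q̄ = 2965.5.
ε = (ΔQ/ΔP)(P̄/Q̄) = (-1159/25.2)(69.40/2965.5).

-1.076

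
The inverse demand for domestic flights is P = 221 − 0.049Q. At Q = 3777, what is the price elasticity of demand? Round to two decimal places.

At Q = 3777, P = 221 − 0.049(3777) = 35.93.
dP/dQ = −0.049, so dQ/dP = 1/(−0.049) = -20.408.
ε = (dQ/dP)(P/Q) = (-20.408)(35.93/3777).

-0.19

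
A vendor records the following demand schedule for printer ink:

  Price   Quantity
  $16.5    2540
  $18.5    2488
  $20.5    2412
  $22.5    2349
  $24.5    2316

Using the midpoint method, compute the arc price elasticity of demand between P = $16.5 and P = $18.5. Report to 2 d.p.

-0.18

At P = 16.5, Q = 2540; at P = 18.5, Q = 2488.
ΔQ = -52, ΔP = 2.0. Midpoints: P̄ = 17.50, Q̄ = 2514.0.
ε = (ΔQ/ΔP)(P̄/Q̄) = (-52/2.0)(17.50/2514.0).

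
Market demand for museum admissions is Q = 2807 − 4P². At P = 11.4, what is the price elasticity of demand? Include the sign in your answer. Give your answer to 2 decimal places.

At P = 11.4, Q = 2287.160.
dQ/dP = −8P = -91.200.
ε = (dQ/dP)(P/Q) = (-91.200)(11.4/2287.160).

-0.45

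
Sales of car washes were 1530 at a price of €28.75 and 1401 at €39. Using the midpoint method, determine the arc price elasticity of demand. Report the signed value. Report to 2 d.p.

ΔQ = 1401 − 1530 = -129; ΔP = 39 − 28.75 = 10.25.
Midpoints: P̄ = 33.88, Q̄ = 1465.5.
ε = (ΔQ/ΔP)(P̄/Q̄) = (-129/10.25)(33.88/1465.5).

-0.29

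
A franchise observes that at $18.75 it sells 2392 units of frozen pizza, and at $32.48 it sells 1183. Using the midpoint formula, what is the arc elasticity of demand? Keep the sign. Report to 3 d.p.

-1.262

ΔQ = 1183 − 2392 = -1209; ΔP = 32.48 − 18.75 = 13.73.
Midpoints: P̄ = 25.61, Q̄ = 1787.5.
ε = (ΔQ/ΔP)(P̄/Q̄) = (-1209/13.73)(25.61/1787.5).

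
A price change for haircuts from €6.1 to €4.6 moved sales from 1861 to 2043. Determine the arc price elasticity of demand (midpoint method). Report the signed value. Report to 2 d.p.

ΔQ = 2043 − 1861 = 182; ΔP = 4.6 − 6.1 = -1.5.
Midpoints: P̄ = 5.35, Q̄ = 1952.0.
ε = (ΔQ/ΔP)(P̄/Q̄) = (182/-1.5)(5.35/1952.0).

-0.33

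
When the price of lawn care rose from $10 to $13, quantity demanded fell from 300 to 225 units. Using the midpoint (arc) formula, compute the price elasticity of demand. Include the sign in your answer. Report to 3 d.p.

ΔQ = 225 − 300 = -75; ΔP = 13 − 10 = 3.
Midpoints: P̄ = 11.50, Q̄ = 262.5.
ε = (ΔQ/ΔP)(P̄/Q̄) = (-75/3)(11.50/262.5).

-1.095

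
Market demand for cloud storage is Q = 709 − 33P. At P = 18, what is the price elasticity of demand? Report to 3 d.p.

-5.165

At P = 18, Q = 115.
dQ/dP = −33.
ε = (dQ/dP)(P/Q) = (-33)(18/115).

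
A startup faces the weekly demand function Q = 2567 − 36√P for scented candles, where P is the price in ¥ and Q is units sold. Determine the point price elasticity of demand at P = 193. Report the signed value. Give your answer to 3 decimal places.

At P = 193, Q = 2066.872.
dQ/dP = −36/(2√P) = -1.296.
ε = (dQ/dP)(P/Q) = (-1.296)(193/2066.872).
|ε| < 1, so demand is inelastic at this price.

-0.121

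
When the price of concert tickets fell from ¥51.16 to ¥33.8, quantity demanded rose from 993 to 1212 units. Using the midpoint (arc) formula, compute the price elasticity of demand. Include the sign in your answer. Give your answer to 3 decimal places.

-0.486

ΔQ = 1212 − 993 = 219; ΔP = 33.8 − 51.16 = -17.36.
Midpoints: P̄ = 42.48, Q̄ = 1102.5.
ε = (ΔQ/ΔP)(P̄/Q̄) = (219/-17.36)(42.48/1102.5).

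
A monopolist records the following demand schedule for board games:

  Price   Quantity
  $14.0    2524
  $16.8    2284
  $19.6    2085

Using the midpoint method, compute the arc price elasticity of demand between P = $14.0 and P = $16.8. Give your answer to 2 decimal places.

-0.55

At P = 14.0, Q = 2524; at P = 16.8, Q = 2284.
ΔQ = -240, ΔP = 2.8. Midpoints: P̄ = 15.40, Q̄ = 2404.0.
ε = (ΔQ/ΔP)(P̄/Q̄) = (-240/2.8)(15.40/2404.0).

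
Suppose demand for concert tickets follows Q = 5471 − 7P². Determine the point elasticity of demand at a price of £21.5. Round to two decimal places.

-2.90

At P = 21.5, Q = 2235.250.
dQ/dP = −14P = -301.
ε = (dQ/dP)(P/Q) = (-301)(21.5/2235.250).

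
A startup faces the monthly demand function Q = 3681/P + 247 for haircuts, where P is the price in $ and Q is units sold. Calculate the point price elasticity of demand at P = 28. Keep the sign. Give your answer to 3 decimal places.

At P = 28, Q = 378.464.
dQ/dP = −3681/P² = -4.695.
ε = (dQ/dP)(P/Q) = (-4.695)(28/378.464).

-0.347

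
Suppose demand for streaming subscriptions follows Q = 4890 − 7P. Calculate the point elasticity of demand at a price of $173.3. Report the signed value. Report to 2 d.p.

-0.33

At P = 173.3, Q = 3676.900.
dQ/dP = −7.
ε = (dQ/dP)(P/Q) = (-7)(173.3/3676.900).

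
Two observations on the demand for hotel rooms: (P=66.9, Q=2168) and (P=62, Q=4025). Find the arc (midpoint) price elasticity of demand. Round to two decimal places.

-7.89

ΔQ = 4025 − 2168 = 1857; ΔP = 62 − 66.9 = -4.9.
Midpoints: P̄ = 64.45, Q̄ = 3096.5.
ε = (ΔQ/ΔP)(P̄/Q̄) = (1857/-4.9)(64.45/3096.5).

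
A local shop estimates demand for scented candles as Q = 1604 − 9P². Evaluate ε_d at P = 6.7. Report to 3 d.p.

-0.673

At P = 6.7, Q = 1199.990.
dQ/dP = −18P = -120.600.
ε = (dQ/dP)(P/Q) = (-120.600)(6.7/1199.990).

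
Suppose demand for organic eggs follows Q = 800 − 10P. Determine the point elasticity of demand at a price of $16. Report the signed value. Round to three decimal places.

-0.250

At P = 16, Q = 640.
dQ/dP = −10.
ε = (dQ/dP)(P/Q) = (-10)(16/640).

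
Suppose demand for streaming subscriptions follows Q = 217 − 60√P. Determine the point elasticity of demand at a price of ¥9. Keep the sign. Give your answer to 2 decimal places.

At P = 9, Q = 37.
dQ/dP = −60/(2√P) = -10.
ε = (dQ/dP)(P/Q) = (-10)(9/37).
|ε| > 1, so demand is elastic at this price.

-2.43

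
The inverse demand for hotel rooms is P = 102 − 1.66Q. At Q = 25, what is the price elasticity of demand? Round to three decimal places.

-1.458

At Q = 25, P = 102 − 1.66(25) = 60.50.
dP/dQ = −1.66, so dQ/dP = 1/(−1.66) = -0.602.
ε = (dQ/dP)(P/Q) = (-0.602)(60.50/25).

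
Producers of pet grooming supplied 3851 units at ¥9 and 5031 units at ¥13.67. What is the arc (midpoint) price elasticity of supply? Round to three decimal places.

ΔQ = 5031 − 3851 = 1180; ΔP = 13.67 − 9 = 4.67.
Midpoints: P̄ = 11.34, Q̄ = 4441.0.
ε_s = (ΔQ/ΔP)(P̄/Q̄) = (1180/4.67)(11.34/4441.0).

0.645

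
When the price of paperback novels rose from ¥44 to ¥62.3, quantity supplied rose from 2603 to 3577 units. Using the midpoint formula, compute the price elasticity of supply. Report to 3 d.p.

ΔQ = 3577 − 2603 = 974; ΔP = 62.3 − 44 = 18.3.
Midpoints: P̄ = 53.15, Q̄ = 3090.0.
ε_s = (ΔQ/ΔP)(P̄/Q̄) = (974/18.3)(53.15/3090.0).

0.915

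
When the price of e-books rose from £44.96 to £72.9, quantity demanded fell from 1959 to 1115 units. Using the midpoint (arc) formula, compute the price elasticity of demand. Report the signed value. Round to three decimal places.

ΔQ = 1115 − 1959 = -844; ΔP = 72.9 − 44.96 = 27.94.
Midpoints: P̄ = 58.93, Q̄ = 1537.0.
ε = (ΔQ/ΔP)(P̄/Q̄) = (-844/27.94)(58.93/1537.0).

-1.158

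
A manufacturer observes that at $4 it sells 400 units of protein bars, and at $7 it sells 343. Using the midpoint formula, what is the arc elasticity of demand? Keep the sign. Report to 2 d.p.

-0.28

ΔQ = 343 − 400 = -57; ΔP = 7 − 4 = 3.
Midpoints: P̄ = 5.50, Q̄ = 371.5.
ε = (ΔQ/ΔP)(P̄/Q̄) = (-57/3)(5.50/371.5).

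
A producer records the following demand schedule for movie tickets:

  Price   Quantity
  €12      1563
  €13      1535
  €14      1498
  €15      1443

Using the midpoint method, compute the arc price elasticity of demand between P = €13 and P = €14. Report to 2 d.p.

-0.33

At P = 13, Q = 1535; at P = 14, Q = 1498.
ΔQ = -37, ΔP = 1. Midpoints: P̄ = 13.50, Q̄ = 1516.5.
ε = (ΔQ/ΔP)(P̄/Q̄) = (-37/1)(13.50/1516.5).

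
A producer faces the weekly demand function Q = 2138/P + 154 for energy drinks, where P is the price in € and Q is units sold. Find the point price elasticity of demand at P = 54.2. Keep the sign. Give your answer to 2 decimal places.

-0.20

At P = 54.2, Q = 193.446.
dQ/dP = −2138/P² = -0.728.
ε = (dQ/dP)(P/Q) = (-0.728)(54.2/193.446).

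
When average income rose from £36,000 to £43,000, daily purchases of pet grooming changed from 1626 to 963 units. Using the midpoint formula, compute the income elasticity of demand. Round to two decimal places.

ΔQ = -663, ΔI = 7000. Midpoints: Ī = 39,500, Q̄ = 1294.5.
ε_I = (ΔQ/ΔI)(Ī/Q̄) = (-663/7000)(39500/1294.5).

-2.89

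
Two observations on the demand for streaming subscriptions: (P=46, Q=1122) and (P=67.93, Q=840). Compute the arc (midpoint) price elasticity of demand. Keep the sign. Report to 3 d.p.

-0.747

ΔQ = 840 − 1122 = -282; ΔP = 67.93 − 46 = 21.93.
Midpoints: P̄ = 56.97, Q̄ = 981.0.
ε = (ΔQ/ΔP)(P̄/Q̄) = (-282/21.93)(56.97/981.0).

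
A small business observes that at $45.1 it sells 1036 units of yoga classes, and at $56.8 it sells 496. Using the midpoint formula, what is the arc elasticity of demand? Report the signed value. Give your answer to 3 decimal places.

ΔQ = 496 − 1036 = -540; ΔP = 56.8 − 45.1 = 11.7.
Midpoints: P̄ = 50.95, Q̄ = 766.0.
ε = (ΔQ/ΔP)(P̄/Q̄) = (-540/11.7)(50.95/766.0).

-3.070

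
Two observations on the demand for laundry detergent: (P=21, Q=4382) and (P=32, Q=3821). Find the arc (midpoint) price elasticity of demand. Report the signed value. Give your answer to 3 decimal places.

ΔQ = 3821 − 4382 = -561; ΔP = 32 − 21 = 11.
Midpoints: P̄ = 26.50, Q̄ = 4101.5.
ε = (ΔQ/ΔP)(P̄/Q̄) = (-561/11)(26.50/4101.5).

-0.330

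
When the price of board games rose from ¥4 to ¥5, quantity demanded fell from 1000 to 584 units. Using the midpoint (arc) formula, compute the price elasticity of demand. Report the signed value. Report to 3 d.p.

ΔQ = 584 − 1000 = -416; ΔP = 5 − 4 = 1.
Midpoints: P̄ = 4.50, Q̄ = 792.0.
ε = (ΔQ/ΔP)(P̄/Q̄) = (-416/1)(4.50/792.0).

-2.364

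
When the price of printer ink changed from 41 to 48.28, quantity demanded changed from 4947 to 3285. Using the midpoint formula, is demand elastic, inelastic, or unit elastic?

Arc ε ≈ -2.476.
|ε| = 2.48 > 1.

elastic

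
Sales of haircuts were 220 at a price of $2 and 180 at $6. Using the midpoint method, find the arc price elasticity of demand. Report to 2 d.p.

ΔQ = 180 − 220 = -40; ΔP = 6 − 2 = 4.
Midpoints: P̄ = 4.00, Q̄ = 200.0.
ε = (ΔQ/ΔP)(P̄/Q̄) = (-40/4)(4.00/200.0).

-0.20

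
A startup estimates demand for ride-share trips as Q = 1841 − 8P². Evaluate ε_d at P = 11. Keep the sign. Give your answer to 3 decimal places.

At P = 11, Q = 873.
dQ/dP = −16P = -176.
ε = (dQ/dP)(P/Q) = (-176)(11/873).

-2.218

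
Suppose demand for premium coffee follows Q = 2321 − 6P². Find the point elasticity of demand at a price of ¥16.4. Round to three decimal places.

At P = 16.4, Q = 707.240.
dQ/dP = −12P = -196.800.
ε = (dQ/dP)(P/Q) = (-196.800)(16.4/707.240).

-4.564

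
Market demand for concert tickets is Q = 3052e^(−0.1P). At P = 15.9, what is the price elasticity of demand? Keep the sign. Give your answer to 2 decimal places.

-1.59

At P = 15.9, Q = 622.381.
dQ/dP = −0.1·3052e^(−0.1P) = −0.1Q = -62.238.
ε = (dQ/dP)(P/Q) = (-62.238)(15.9/622.381).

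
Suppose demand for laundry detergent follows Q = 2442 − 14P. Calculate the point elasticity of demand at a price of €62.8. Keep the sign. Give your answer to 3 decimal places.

-0.563

At P = 62.8, Q = 1562.800.
dQ/dP = −14.
ε = (dQ/dP)(P/Q) = (-14)(62.8/1562.800).
|ε| < 1, so demand is inelastic at this price.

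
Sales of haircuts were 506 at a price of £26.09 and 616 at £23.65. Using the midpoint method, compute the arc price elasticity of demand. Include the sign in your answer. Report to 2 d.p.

ΔQ = 616 − 506 = 110; ΔP = 23.65 − 26.09 = -2.44.
Midpoints: P̄ = 24.87, Q̄ = 561.0.
ε = (ΔQ/ΔP)(P̄/Q̄) = (110/-2.44)(24.87/561.0).

-2.00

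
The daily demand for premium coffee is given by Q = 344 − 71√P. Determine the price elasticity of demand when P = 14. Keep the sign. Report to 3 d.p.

At P = 14, Q = 78.342.
dQ/dP = −71/(2√P) = -9.488.
ε = (dQ/dP)(P/Q) = (-9.488)(14/78.342).

-1.695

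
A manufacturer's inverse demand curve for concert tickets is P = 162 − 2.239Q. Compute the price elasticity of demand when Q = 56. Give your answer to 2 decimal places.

-0.29

At Q = 56, P = 162 − 2.239(56) = 36.62.
dP/dQ = −2.239, so dQ/dP = 1/(−2.239) = -0.447.
ε = (dQ/dP)(P/Q) = (-0.447)(36.62/56).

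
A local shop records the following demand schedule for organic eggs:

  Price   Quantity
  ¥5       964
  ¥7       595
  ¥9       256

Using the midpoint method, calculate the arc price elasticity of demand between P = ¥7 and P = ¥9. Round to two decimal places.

-3.19

At P = 7, Q = 595; at P = 9, Q = 256.
ΔQ = -339, ΔP = 2. Midpoints: P̄ = 8.00, Q̄ = 425.5.
ε = (ΔQ/ΔP)(P̄/Q̄) = (-339/2)(8.00/425.5).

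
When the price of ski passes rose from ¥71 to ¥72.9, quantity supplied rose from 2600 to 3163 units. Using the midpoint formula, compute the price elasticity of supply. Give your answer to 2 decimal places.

ΔQ = 3163 − 2600 = 563; ΔP = 72.9 − 71 = 1.9.
Midpoints: P̄ = 71.95, Q̄ = 2881.5.
ε_s = (ΔQ/ΔP)(P̄/Q̄) = (563/1.9)(71.95/2881.5).

7.40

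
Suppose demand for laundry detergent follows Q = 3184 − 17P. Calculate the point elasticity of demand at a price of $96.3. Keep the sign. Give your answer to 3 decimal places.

-1.058

At P = 96.3, Q = 1546.900.
dQ/dP = −17.
ε = (dQ/dP)(P/Q) = (-17)(96.3/1546.900).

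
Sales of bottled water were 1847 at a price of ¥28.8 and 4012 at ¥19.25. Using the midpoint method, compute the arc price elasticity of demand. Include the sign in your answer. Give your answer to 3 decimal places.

ΔQ = 4012 − 1847 = 2165; ΔP = 19.25 − 28.8 = -9.55.
Midpoints: P̄ = 24.02, Q̄ = 2929.5.
ε = (ΔQ/ΔP)(P̄/Q̄) = (2165/-9.55)(24.02/2929.5).

-1.859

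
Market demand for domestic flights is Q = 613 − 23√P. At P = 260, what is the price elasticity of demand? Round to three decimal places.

At P = 260, Q = 242.136.
dQ/dP = −23/(2√P) = -0.713.
ε = (dQ/dP)(P/Q) = (-0.713)(260/242.136).

-0.766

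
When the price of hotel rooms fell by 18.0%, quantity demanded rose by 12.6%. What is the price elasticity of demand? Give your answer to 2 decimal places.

-0.70

ε = %ΔQ / %ΔP = (12.6)/(-18.0) = -0.700.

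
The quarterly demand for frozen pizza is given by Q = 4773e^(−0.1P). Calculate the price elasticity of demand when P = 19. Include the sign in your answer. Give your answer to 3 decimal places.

-1.900

At P = 19, Q = 713.891.
dQ/dP = −0.1·4773e^(−0.1P) = −0.1Q = -71.389.
ε = (dQ/dP)(P/Q) = (-71.389)(19/713.891).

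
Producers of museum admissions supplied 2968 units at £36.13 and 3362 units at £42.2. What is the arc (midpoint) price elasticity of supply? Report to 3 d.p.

ΔQ = 3362 − 2968 = 394; ΔP = 42.2 − 36.13 = 6.07.
Midpoints: P̄ = 39.17, Q̄ = 3165.0.
ε_s = (ΔQ/ΔP)(P̄/Q̄) = (394/6.07)(39.17/3165.0).

0.803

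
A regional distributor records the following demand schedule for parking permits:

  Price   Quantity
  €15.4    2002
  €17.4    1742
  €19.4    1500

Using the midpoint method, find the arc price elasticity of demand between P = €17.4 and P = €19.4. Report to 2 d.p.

At P = 17.4, Q = 1742; at P = 19.4, Q = 1500.
ΔQ = -242, ΔP = 2.0. Midpoints: P̄ = 18.40, Q̄ = 1621.0.
ε = (ΔQ/ΔP)(P̄/Q̄) = (-242/2.0)(18.40/1621.0).

-1.37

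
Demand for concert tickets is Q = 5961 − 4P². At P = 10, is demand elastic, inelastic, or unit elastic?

inelastic

Q = 5561, dQ/dP = -80.
ε = (dQ/dP)(P/Q) ≈ -0.144.
|ε| = 0.14 < 1.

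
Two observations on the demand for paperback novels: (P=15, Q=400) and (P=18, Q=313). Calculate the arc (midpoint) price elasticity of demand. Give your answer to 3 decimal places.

ΔQ = 313 − 400 = -87; ΔP = 18 − 15 = 3.
Midpoints: P̄ = 16.50, Q̄ = 356.5.
ε = (ΔQ/ΔP)(P̄/Q̄) = (-87/3)(16.50/356.5).

-1.342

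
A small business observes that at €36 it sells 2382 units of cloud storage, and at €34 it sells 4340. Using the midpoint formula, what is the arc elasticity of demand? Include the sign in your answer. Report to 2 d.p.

-10.19

ΔQ = 4340 − 2382 = 1958; ΔP = 34 − 36 = -2.
Midpoints: P̄ = 35.00, Q̄ = 3361.0.
ε = (ΔQ/ΔP)(P̄/Q̄) = (1958/-2)(35.00/3361.0).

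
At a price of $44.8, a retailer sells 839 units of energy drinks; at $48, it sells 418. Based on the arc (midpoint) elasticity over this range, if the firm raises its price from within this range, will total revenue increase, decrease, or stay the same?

Arc ε = (-421/3.2)(46.40/628.5) ≈ -9.713.
|ε| = 9.71 > 1, so demand is elastic. A price rise therefore reduces total revenue.

decrease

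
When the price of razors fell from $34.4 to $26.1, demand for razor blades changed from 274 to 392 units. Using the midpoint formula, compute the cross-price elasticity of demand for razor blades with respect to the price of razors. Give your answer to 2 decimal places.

-1.29

ΔQ_x = 392 − 274 = 118; ΔP_y = 26.1 − 34.4 = -8.3.
Midpoints: P̄_y = 30.25, Q̄_x = 333.0.
ε_xy = (ΔQ_x/ΔP_y)(P̄_y/Q̄_x) = (118/-8.3)(30.25/333.0).
ε_xy < 0, so the goods are complements.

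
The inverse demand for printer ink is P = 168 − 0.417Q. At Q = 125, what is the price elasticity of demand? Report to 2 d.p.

At Q = 125, P = 168 − 0.417(125) = 115.88.
dP/dQ = −0.417, so dQ/dP = 1/(−0.417) = -2.398.
ε = (dQ/dP)(P/Q) = (-2.398)(115.88/125).

-2.22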